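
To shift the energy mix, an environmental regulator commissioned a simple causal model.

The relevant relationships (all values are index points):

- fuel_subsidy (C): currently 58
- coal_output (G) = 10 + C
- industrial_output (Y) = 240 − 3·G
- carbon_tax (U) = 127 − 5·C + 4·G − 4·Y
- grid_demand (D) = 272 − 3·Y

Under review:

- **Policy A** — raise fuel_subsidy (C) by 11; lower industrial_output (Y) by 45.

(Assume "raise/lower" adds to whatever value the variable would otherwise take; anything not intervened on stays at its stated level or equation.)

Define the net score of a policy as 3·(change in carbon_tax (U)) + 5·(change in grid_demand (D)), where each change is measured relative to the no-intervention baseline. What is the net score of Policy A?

2073

Baseline:
  C = 58
  G = 10 + 58 = 68
  Y = 240 − 3·68 = 36
  U = 127 − 5·58 + 4·68 − 4·36 = -35
  D = 272 − 3·36 = 164
Policy A (C + 11, Y − 45):
  C = 58 + 11 = 69
  G = 10 + 69 = 79
  Y = 240 − 3·79 (−45 from intervention) = -42
  U = 127 − 5·69 + 4·79 − 4·(-42) = 266
  D = 272 − 3·(-42) = 398
ΔU = 266 − (-35) = 301; ΔD = 398 − 164 = 234
Score = 3·301 + 5·234 = 2073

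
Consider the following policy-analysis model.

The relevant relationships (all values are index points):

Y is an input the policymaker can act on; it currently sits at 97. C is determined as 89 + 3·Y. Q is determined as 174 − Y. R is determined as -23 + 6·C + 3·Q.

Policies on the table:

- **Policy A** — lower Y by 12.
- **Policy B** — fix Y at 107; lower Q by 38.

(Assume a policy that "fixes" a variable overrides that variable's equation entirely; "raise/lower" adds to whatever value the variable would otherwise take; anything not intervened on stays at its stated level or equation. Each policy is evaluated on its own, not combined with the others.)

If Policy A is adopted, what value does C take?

344

Policy A (Y − 12):
  Y = 97 − 12 = 85
  C = 89 + 3·85 = 344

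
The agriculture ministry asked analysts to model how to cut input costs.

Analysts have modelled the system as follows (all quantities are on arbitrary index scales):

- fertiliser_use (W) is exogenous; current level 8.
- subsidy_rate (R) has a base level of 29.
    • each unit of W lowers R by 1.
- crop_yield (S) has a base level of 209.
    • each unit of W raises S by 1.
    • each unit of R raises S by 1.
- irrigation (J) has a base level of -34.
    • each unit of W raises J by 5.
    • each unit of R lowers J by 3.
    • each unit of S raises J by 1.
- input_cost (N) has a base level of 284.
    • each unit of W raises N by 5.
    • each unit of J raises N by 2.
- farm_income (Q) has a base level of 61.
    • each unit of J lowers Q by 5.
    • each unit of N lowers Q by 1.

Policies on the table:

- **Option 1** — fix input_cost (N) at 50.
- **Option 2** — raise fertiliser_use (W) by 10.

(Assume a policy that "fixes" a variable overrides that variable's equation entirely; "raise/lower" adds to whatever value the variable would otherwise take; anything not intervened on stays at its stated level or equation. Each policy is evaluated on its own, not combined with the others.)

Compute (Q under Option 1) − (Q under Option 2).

Option 1 (N := 50):
  W = 8
  R = 29 − 8 = 21
  S = 209 + 8 + 21 = 238
  J = -34 + 5·8 − 3·21 + 238 = 181
  N = 50
  Q = 61 − 5·181 − 50 = -894
Option 2 (W + 10):
  W = 8 + 10 = 18
  R = 29 − 18 = 11
  S = 209 + 18 + 11 = 238
  J = -34 + 5·18 − 3·11 + 238 = 261
  N = 284 + 5·18 + 2·261 = 896
  Q = 61 − 5·261 − 896 = -2140
Q: -894 − (-2140) = 1246

1246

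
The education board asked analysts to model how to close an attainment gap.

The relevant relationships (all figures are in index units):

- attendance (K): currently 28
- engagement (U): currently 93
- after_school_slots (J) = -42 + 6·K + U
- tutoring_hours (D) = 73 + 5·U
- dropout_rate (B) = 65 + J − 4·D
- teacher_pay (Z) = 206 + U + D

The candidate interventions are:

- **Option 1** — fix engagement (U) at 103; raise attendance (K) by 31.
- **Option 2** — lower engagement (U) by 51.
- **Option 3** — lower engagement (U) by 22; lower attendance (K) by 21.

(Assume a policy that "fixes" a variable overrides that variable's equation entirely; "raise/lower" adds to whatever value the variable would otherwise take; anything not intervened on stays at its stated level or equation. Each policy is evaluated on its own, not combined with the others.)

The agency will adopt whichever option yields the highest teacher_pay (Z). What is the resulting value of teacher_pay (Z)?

Option 1 (U := 103, K + 31):
  U = 103
  D = 73 + 5·103 = 588
  Z = 206 + 103 + 588 = 897
Option 2 (U − 51):
  U = 93 − 51 = 42
  D = 73 + 5·42 = 283
  Z = 206 + 42 + 283 = 531
Option 3 (U − 22, K − 21):
  U = 93 − 22 = 71
  D = 73 + 5·71 = 428
  Z = 206 + 71 + 428 = 705
Comparing — Option 1: Z=897, Option 2: Z=531, Option 3: Z=705. Highest is 897 (Option 1).

897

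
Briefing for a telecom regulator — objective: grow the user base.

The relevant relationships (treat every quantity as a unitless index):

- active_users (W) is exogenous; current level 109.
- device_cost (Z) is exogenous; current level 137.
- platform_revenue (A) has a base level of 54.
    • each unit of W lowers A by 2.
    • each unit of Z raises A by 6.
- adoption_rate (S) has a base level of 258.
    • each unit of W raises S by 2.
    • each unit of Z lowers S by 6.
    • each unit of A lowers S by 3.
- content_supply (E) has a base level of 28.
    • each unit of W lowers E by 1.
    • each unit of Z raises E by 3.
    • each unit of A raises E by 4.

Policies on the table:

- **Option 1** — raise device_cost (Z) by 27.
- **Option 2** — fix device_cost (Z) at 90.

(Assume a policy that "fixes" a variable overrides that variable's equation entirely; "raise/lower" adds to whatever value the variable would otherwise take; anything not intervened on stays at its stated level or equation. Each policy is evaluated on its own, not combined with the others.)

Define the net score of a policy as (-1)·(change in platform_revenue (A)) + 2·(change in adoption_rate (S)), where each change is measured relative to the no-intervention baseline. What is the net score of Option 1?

-1458

Baseline:
  W = 109
  Z = 137
  A = 54 − 2·109 + 6·137 = 658
  S = 258 + 2·109 − 6·137 − 3·658 = -2320
Option 1 (Z + 27):
  W = 109
  Z = 137 + 27 = 164
  A = 54 − 2·109 + 6·164 = 820
  S = 258 + 2·109 − 6·164 − 3·820 = -2968
ΔA = 820 − 658 = 162; ΔS = -2968 − (-2320) = -648
Score = (-1)·162 + 2·(-648) = -1458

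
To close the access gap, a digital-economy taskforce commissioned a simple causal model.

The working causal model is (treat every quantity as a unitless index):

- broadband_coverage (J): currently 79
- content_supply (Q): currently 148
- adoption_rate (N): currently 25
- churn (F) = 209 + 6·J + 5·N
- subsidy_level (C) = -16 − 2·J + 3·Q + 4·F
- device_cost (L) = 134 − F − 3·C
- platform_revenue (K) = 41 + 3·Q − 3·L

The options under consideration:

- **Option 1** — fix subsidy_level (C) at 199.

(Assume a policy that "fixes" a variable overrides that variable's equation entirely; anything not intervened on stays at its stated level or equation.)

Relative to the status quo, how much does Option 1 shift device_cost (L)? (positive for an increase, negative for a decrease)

9909

Baseline:
  J = 79
  Q = 148
  N = 25
  F = 209 + 6·79 + 5·25 = 808
  C = -16 − 2·79 + 3·148 + 4·808 = 3502
  L = 134 − 808 − 3·3502 = -11180
Option 1 (C := 199):
  J = 79
  Q = 148
  N = 25
  F = 209 + 6·79 + 5·25 = 808
  C = 199
  L = 134 − 808 − 3·199 = -1271
Change in L: -1271 − (-11180) = 9909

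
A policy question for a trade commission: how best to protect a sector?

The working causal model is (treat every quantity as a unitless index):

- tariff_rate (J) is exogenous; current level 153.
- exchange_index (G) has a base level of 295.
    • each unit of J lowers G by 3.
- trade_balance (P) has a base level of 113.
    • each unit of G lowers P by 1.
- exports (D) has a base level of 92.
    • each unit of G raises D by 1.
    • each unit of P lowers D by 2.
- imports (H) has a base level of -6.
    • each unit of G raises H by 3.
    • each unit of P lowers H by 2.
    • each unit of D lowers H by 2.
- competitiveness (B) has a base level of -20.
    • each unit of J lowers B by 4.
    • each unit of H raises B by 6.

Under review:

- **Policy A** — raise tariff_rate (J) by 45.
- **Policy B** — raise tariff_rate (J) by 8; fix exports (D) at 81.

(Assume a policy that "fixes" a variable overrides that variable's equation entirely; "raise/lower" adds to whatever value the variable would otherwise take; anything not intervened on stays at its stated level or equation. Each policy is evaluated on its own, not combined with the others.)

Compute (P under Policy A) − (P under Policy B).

111

Policy A (J + 45):
  J = 153 + 45 = 198
  G = 295 − 3·198 = -299
  P = 113 − (-299) = 412
Policy B (J + 8, D := 81):
  J = 153 + 8 = 161
  G = 295 − 3·161 = -188
  P = 113 − (-188) = 301
P: 412 − 301 = 111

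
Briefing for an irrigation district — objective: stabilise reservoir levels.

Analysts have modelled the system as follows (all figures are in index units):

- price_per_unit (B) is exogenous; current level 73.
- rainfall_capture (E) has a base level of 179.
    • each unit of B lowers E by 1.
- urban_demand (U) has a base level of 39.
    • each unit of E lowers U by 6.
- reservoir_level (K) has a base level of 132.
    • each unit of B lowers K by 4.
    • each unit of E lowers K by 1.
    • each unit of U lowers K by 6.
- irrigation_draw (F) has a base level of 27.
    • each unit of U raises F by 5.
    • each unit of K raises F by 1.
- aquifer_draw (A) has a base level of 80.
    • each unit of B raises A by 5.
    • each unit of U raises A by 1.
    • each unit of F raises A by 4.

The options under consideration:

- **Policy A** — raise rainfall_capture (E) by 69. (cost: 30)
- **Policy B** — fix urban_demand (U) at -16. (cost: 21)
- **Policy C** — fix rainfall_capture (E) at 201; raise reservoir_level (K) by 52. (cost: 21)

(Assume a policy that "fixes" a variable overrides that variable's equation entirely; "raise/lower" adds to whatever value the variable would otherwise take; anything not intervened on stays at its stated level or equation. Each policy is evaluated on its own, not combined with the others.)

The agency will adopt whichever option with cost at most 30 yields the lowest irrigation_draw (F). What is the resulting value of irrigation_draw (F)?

-223

Policy A (E + 69):
  B = 73
  E = 179 − 73 (+69 from intervention) = 175
  U = 39 − 6·175 = -1011
  K = 132 − 4·73 − 175 − 6·(-1011) = 5731
  F = 27 + 5·(-1011) + 5731 = 703
Policy B (U := -16):
  B = 73
  E = 179 − 73 = 106
  U = -16
  K = 132 − 4·73 − 106 − 6·(-16) = -170
  F = 27 + 5·(-16) + (-170) = -223
Policy C (E := 201, K + 52):
  B = 73
  E = 201
  U = 39 − 6·201 = -1167
  K = 132 − 4·73 − 201 − 6·(-1167) (+52 from intervention) = 6693
  F = 27 + 5·(-1167) + 6693 = 885
Comparing — Policy A: F=703, Policy B: F=-223, Policy C: F=885. Lowest is -223 (Policy B).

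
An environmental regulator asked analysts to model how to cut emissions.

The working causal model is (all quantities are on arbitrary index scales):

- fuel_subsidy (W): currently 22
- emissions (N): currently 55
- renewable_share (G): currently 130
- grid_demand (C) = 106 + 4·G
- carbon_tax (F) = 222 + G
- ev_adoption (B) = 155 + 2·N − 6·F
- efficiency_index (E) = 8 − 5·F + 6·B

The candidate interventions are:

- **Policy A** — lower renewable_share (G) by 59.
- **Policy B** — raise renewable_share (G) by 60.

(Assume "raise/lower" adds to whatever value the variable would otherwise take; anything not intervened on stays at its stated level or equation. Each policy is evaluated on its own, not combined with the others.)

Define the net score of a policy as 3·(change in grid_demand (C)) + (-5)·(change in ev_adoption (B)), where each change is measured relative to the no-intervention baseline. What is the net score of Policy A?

Baseline:
  N = 55
  G = 130
  C = 106 + 4·130 = 626
  F = 222 + 130 = 352
  B = 155 + 2·55 − 6·352 = -1847
Policy A (G − 59):
  N = 55
  G = 130 − 59 = 71
  C = 106 + 4·71 = 390
  F = 222 + 71 = 293
  B = 155 + 2·55 − 6·293 = -1493
ΔC = 390 − 626 = -236; ΔB = -1493 − (-1847) = 354
Score = 3·(-236) + (-5)·354 = -2478

-2478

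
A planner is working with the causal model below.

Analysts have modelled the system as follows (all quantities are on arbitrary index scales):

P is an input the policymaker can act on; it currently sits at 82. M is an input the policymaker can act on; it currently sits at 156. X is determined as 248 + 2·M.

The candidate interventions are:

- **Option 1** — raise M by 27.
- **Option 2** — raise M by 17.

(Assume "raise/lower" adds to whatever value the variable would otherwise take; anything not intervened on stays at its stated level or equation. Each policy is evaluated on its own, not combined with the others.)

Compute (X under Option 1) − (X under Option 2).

20

Option 1 (M + 27):
  M = 156 + 27 = 183
  X = 248 + 2·183 = 614
Option 2 (M + 17):
  M = 156 + 17 = 173
  X = 248 + 2·173 = 594
X: 614 − 594 = 20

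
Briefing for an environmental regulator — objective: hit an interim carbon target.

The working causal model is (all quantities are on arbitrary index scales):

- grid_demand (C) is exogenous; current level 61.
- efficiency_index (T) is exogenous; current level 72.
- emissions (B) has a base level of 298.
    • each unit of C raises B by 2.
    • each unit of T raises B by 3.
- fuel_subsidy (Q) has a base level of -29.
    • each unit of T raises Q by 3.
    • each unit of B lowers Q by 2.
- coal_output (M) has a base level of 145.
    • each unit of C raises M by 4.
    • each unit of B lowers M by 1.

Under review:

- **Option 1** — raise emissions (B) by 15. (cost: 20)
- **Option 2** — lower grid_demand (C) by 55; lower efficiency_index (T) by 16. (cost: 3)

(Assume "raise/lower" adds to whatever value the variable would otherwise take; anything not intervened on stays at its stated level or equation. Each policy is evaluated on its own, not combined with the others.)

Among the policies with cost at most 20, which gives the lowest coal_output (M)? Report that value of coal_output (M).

-309

Option 1 (B + 15):
  C = 61
  T = 72
  B = 298 + 2·61 + 3·72 (+15 from intervention) = 651
  M = 145 + 4·61 − 651 = -262
Option 2 (C − 55, T − 16):
  C = 61 − 55 = 6
  T = 72 − 16 = 56
  B = 298 + 2·6 + 3·56 = 478
  M = 145 + 4·6 − 478 = -309
Comparing — Option 1: M=-262, Option 2: M=-309. Lowest is -309 (Option 2).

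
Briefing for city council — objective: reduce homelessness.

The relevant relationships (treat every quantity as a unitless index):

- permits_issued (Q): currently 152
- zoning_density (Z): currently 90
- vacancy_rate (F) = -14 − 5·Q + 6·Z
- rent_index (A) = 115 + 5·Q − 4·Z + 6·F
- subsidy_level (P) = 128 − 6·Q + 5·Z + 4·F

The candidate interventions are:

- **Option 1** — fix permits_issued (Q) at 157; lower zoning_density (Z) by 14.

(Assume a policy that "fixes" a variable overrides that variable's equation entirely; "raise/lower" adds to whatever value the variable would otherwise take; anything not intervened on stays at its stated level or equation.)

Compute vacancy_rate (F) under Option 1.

Option 1 (Q := 157, Z − 14):
  Q = 157
  Z = 90 − 14 = 76
  F = -14 − 5·157 + 6·76 = -343

-343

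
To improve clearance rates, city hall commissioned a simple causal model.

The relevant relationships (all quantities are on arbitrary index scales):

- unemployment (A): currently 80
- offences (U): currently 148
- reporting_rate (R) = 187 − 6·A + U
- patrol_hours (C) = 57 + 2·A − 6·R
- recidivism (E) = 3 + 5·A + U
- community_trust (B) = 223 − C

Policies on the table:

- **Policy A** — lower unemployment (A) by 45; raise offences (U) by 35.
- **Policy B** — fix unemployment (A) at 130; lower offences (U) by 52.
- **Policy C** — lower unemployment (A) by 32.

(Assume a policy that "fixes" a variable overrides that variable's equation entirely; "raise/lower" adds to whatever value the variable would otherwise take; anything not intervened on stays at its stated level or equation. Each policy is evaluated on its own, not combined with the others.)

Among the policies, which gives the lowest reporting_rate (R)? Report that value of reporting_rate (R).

-497

Policy A (A − 45, U + 35):
  A = 80 − 45 = 35
  U = 148 + 35 = 183
  R = 187 − 6·35 + 183 = 160
Policy B (A := 130, U − 52):
  A = 130
  U = 148 − 52 = 96
  R = 187 − 6·130 + 96 = -497
Policy C (A − 32):
  A = 80 − 32 = 48
  U = 148
  R = 187 − 6·48 + 148 = 47
Comparing — Policy A: R=160, Policy B: R=-497, Policy C: R=47. Lowest is -497 (Policy B).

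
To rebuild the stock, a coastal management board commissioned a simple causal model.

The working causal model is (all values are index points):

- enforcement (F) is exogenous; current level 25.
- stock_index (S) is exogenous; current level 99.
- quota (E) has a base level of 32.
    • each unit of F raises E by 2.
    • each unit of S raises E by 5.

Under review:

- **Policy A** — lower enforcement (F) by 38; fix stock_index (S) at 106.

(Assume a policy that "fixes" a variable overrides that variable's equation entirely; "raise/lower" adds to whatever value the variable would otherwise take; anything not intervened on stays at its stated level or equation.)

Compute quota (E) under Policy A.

Policy A (F − 38, S := 106):
  F = 25 − 38 = -13
  S = 106
  E = 32 + 2·(-13) + 5·106 = 536

536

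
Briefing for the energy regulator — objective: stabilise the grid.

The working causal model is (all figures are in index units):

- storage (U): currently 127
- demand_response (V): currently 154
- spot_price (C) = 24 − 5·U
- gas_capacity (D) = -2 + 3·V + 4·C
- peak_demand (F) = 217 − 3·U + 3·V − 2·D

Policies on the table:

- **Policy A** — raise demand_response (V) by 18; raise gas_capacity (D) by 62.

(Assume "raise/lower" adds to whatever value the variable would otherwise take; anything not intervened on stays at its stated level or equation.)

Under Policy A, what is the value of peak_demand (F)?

Policy A (V + 18, D + 62):
  U = 127
  V = 154 + 18 = 172
  C = 24 − 5·127 = -611
  D = -2 + 3·172 + 4·(-611) (+62 from intervention) = -1868
  F = 217 − 3·127 + 3·172 − 2·(-1868) = 4088

4088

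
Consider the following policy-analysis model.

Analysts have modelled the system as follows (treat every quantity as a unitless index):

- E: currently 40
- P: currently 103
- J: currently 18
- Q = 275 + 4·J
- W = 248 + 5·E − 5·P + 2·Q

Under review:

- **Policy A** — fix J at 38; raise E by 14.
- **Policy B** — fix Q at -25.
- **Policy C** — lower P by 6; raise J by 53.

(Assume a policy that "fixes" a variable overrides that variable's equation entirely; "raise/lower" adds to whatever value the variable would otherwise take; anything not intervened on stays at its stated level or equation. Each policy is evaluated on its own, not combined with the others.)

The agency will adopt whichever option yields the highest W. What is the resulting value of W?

Policy A (J := 38, E + 14):
  E = 40 + 14 = 54
  P = 103
  J = 38
  Q = 275 + 4·38 = 427
  W = 248 + 5·54 − 5·103 + 2·427 = 857
Policy B (Q := -25):
  E = 40
  P = 103
  J = 18
  Q = -25
  W = 248 + 5·40 − 5·103 + 2·(-25) = -117
Policy C (P − 6, J + 53):
  E = 40
  P = 103 − 6 = 97
  J = 18 + 53 = 71
  Q = 275 + 4·71 = 559
  W = 248 + 5·40 − 5·97 + 2·559 = 1081
Comparing — Policy A: W=857, Policy B: W=-117, Policy C: W=1081. Highest is 1081 (Policy C).

1081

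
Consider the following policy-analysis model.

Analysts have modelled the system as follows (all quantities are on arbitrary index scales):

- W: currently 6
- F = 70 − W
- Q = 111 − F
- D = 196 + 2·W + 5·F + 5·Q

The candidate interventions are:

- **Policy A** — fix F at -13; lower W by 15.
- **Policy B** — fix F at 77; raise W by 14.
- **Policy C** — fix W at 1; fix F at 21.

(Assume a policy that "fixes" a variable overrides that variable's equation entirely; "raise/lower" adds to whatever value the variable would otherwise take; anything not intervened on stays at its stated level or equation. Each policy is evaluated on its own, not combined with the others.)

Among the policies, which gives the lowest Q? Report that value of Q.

Policy A (F := -13, W − 15):
  W = 6 − 15 = -9
  F = -13
  Q = 111 − (-13) = 124
Policy B (F := 77, W + 14):
  W = 6 + 14 = 20
  F = 77
  Q = 111 − 77 = 34
Policy C (W := 1, F := 21):
  W = 1
  F = 21
  Q = 111 − 21 = 90
Comparing — Policy A: Q=124, Policy B: Q=34, Policy C: Q=90. Lowest is 34 (Policy B).

34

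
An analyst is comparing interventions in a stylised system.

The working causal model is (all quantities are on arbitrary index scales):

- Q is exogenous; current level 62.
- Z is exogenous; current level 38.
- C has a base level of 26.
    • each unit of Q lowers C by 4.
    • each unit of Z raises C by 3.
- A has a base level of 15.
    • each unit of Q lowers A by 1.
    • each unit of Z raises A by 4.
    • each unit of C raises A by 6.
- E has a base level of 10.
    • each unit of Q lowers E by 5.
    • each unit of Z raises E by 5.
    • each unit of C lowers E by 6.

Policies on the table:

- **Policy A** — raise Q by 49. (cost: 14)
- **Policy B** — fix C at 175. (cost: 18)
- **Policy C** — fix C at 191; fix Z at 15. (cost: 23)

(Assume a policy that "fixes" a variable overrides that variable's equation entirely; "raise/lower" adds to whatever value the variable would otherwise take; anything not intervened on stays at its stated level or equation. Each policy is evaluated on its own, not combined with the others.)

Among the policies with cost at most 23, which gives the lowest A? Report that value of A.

-1768

Policy A (Q + 49):
  Q = 62 + 49 = 111
  Z = 38
  C = 26 − 4·111 + 3·38 = -304
  A = 15 − 111 + 4·38 + 6·(-304) = -1768
Policy B (C := 175):
  Q = 62
  Z = 38
  C = 175
  A = 15 − 62 + 4·38 + 6·175 = 1155
Policy C (C := 191, Z := 15):
  Q = 62
  Z = 15
  C = 191
  A = 15 − 62 + 4·15 + 6·191 = 1159
Comparing — Policy A: A=-1768, Policy B: A=1155, Policy C: A=1159. Lowest is -1768 (Policy A).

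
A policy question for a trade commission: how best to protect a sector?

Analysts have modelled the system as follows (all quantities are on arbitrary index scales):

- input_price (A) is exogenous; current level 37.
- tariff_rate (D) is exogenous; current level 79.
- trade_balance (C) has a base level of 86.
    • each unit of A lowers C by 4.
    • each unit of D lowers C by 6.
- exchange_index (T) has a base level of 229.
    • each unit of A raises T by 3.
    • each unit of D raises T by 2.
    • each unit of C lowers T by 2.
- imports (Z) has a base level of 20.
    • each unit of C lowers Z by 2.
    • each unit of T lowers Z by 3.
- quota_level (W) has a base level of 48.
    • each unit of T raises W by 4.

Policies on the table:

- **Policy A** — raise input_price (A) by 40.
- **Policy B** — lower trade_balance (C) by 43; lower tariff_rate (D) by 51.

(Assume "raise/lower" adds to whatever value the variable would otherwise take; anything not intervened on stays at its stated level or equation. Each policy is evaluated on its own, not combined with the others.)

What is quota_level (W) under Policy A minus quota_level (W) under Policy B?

4272

Policy A (A + 40):
  A = 37 + 40 = 77
  D = 79
  C = 86 − 4·77 − 6·79 = -696
  T = 229 + 3·77 + 2·79 − 2·(-696) = 2010
  W = 48 + 4·2010 = 8088
Policy B (C − 43, D − 51):
  A = 37
  D = 79 − 51 = 28
  C = 86 − 4·37 − 6·28 (−43 from intervention) = -273
  T = 229 + 3·37 + 2·28 − 2·(-273) = 942
  W = 48 + 4·942 = 3816
W: 8088 − 3816 = 4272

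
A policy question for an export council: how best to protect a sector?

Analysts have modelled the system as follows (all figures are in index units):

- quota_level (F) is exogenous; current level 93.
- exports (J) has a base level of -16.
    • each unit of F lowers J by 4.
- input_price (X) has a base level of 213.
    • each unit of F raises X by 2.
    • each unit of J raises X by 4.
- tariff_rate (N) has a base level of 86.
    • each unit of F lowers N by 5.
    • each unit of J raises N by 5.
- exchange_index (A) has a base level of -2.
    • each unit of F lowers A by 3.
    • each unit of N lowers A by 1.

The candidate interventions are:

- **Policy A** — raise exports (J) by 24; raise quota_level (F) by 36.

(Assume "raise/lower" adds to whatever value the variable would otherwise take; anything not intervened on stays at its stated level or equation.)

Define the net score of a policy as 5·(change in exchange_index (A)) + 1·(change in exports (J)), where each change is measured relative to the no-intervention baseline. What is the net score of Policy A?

3240

Baseline:
  F = 93
  J = -16 − 4·93 = -388
  N = 86 − 5·93 + 5·(-388) = -2319
  A = -2 − 3·93 − (-2319) = 2038
Policy A (J + 24, F + 36):
  F = 93 + 36 = 129
  J = -16 − 4·129 (+24 from intervention) = -508
  N = 86 − 5·129 + 5·(-508) = -3099
  A = -2 − 3·129 − (-3099) = 2710
ΔA = 2710 − 2038 = 672; ΔJ = -508 − (-388) = -120
Score = 5·672 + 1·(-120) = 3240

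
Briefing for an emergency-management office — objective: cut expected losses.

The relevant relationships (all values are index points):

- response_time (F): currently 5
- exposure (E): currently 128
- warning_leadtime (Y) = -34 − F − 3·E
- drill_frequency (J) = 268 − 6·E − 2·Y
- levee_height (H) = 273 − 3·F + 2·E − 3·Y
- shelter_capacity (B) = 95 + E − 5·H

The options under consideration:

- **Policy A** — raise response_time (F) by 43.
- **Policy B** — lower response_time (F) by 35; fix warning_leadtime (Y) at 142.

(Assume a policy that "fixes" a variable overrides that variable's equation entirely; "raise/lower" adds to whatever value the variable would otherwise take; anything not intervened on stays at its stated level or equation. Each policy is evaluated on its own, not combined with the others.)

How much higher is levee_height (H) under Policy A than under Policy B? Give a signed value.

1590

Policy A (F + 43):
  F = 5 + 43 = 48
  E = 128
  Y = -34 − 48 − 3·128 = -466
  H = 273 − 3·48 + 2·128 − 3·(-466) = 1783
Policy B (F − 35, Y := 142):
  F = 5 − 35 = -30
  E = 128
  Y = 142
  H = 273 − 3·(-30) + 2·128 − 3·142 = 193
H: 1783 − 193 = 1590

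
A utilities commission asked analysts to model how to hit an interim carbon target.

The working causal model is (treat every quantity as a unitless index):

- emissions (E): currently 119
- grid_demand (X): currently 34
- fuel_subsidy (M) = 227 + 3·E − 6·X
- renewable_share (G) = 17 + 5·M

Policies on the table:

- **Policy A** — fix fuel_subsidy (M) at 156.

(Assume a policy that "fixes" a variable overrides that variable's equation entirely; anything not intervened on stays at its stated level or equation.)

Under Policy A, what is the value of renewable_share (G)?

797

Policy A (M := 156):
  E = 119
  X = 34
  M = 156
  G = 17 + 5·156 = 797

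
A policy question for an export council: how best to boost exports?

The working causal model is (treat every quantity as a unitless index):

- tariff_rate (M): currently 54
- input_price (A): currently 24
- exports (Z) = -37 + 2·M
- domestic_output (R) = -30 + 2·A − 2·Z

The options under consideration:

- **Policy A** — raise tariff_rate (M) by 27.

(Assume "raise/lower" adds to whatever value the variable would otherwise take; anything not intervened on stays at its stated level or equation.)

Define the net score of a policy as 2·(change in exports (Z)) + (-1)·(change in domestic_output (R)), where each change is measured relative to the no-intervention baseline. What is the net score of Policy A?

216

Baseline:
  M = 54
  A = 24
  Z = -37 + 2·54 = 71
  R = -30 + 2·24 − 2·71 = -124
Policy A (M + 27):
  M = 54 + 27 = 81
  A = 24
  Z = -37 + 2·81 = 125
  R = -30 + 2·24 − 2·125 = -232
ΔZ = 125 − 71 = 54; ΔR = -232 − (-124) = -108
Score = 2·54 + (-1)·(-108) = 216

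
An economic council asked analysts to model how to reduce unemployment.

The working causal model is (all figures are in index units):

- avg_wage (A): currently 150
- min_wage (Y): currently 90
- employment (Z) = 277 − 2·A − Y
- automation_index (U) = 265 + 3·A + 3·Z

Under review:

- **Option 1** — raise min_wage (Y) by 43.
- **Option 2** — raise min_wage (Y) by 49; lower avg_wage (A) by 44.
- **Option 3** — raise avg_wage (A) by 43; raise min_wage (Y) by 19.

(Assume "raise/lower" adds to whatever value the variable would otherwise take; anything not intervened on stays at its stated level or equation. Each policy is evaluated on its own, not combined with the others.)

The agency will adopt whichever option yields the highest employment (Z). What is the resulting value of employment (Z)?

-74

Option 1 (Y + 43):
  A = 150
  Y = 90 + 43 = 133
  Z = 277 − 2·150 − 133 = -156
Option 2 (Y + 49, A − 44):
  A = 150 − 44 = 106
  Y = 90 + 49 = 139
  Z = 277 − 2·106 − 139 = -74
Option 3 (A + 43, Y + 19):
  A = 150 + 43 = 193
  Y = 90 + 19 = 109
  Z = 277 − 2·193 − 109 = -218
Comparing — Option 1: Z=-156, Option 2: Z=-74, Option 3: Z=-218. Highest is -74 (Option 2).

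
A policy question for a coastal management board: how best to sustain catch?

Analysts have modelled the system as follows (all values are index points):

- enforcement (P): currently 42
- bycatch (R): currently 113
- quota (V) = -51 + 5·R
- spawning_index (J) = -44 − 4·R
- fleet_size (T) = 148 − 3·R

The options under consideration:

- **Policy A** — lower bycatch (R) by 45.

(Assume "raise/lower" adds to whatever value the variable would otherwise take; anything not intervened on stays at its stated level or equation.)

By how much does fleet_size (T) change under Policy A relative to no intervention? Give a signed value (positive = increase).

135

Baseline:
  R = 113
  T = 148 − 3·113 = -191
Policy A (R − 45):
  R = 113 − 45 = 68
  T = 148 − 3·68 = -56
Change in T: -56 − (-191) = 135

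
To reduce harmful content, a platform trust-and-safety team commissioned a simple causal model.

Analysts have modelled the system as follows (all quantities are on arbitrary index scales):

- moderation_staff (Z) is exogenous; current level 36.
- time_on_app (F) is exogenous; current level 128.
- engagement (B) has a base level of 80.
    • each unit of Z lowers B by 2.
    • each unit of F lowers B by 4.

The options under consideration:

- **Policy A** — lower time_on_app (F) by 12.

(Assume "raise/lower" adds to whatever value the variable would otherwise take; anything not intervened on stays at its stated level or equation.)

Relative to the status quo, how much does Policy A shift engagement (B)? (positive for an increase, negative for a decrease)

Baseline:
  Z = 36
  F = 128
  B = 80 − 2·36 − 4·128 = -504
Policy A (F − 12):
  Z = 36
  F = 128 − 12 = 116
  B = 80 − 2·36 − 4·116 = -456
Change in B: -456 − (-504) = 48

48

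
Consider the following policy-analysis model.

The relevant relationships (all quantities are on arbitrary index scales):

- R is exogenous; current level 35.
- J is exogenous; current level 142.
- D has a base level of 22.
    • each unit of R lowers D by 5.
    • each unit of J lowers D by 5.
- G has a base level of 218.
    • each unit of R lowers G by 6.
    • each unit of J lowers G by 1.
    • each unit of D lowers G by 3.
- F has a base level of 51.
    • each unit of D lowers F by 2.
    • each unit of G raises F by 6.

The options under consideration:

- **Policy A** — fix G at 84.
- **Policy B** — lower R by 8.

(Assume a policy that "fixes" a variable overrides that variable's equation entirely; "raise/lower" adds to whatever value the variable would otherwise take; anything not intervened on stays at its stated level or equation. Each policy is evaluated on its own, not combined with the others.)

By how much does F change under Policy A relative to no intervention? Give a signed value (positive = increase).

-14226

Baseline:
  R = 35
  J = 142
  D = 22 − 5·35 − 5·142 = -863
  G = 218 − 6·35 − 142 − 3·(-863) = 2455
  F = 51 − 2·(-863) + 6·2455 = 16507
Policy A (G := 84):
  R = 35
  J = 142
  D = 22 − 5·35 − 5·142 = -863
  G = 84
  F = 51 − 2·(-863) + 6·84 = 2281
Change in F: 2281 − 16507 = -14226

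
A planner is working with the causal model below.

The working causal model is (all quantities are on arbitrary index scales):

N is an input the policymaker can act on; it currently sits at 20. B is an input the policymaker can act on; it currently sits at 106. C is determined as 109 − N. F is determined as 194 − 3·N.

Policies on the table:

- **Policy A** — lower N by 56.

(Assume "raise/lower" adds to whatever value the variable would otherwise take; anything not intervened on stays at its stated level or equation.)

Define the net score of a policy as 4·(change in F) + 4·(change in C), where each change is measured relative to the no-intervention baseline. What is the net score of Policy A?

896

Baseline:
  N = 20
  C = 109 − 20 = 89
  F = 194 − 3·20 = 134
Policy A (N − 56):
  N = 20 − 56 = -36
  C = 109 − (-36) = 145
  F = 194 − 3·(-36) = 302
ΔF = 302 − 134 = 168; ΔC = 145 − 89 = 56
Score = 4·168 + 4·56 = 896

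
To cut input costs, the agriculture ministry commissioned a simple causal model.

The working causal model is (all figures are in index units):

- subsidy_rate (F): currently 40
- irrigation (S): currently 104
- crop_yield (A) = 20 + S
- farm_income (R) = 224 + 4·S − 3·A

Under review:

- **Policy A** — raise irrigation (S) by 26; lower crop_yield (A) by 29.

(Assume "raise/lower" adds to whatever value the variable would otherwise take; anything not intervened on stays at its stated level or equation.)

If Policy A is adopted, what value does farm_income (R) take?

Policy A (S + 26, A − 29):
  S = 104 + 26 = 130
  A = 20 + 130 (−29 from intervention) = 121
  R = 224 + 4·130 − 3·121 = 381

381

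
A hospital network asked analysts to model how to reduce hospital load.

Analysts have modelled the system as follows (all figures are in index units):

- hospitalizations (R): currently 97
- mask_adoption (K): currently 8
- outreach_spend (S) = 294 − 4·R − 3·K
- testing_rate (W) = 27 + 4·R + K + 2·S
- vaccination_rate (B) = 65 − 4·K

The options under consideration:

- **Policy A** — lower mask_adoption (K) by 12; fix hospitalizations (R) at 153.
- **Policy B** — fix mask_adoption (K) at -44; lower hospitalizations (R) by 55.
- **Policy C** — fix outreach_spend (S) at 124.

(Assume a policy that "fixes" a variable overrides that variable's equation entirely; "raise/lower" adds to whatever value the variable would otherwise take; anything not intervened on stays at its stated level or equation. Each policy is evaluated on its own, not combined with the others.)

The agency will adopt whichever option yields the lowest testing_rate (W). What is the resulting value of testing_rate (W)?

Policy A (K − 12, R := 153):
  R = 153
  K = 8 − 12 = -4
  S = 294 − 4·153 − 3·(-4) = -306
  W = 27 + 4·153 + (-4) + 2·(-306) = 23
Policy B (K := -44, R − 55):
  R = 97 − 55 = 42
  K = -44
  S = 294 − 4·42 − 3·(-44) = 258
  W = 27 + 4·42 + (-44) + 2·258 = 667
Policy C (S := 124):
  R = 97
  K = 8
  S = 124
  W = 27 + 4·97 + 8 + 2·124 = 671
Comparing — Policy A: W=23, Policy B: W=667, Policy C: W=671. Lowest is 23 (Policy A).

23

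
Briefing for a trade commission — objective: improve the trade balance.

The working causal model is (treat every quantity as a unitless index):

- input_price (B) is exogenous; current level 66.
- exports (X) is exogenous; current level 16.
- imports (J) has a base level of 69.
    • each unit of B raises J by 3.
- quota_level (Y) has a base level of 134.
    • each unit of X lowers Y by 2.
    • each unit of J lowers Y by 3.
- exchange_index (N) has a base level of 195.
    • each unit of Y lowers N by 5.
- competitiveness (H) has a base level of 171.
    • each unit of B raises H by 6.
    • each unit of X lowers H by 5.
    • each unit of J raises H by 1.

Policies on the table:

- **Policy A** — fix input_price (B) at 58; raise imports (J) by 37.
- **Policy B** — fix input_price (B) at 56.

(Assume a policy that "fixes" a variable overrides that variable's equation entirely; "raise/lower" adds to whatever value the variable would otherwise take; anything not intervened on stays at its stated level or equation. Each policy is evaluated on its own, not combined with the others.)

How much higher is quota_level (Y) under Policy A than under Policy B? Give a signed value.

Policy A (B := 58, J + 37):
  B = 58
  X = 16
  J = 69 + 3·58 (+37 from intervention) = 280
  Y = 134 − 2·16 − 3·280 = -738
Policy B (B := 56):
  B = 56
  X = 16
  J = 69 + 3·56 = 237
  Y = 134 − 2·16 − 3·237 = -609
Y: -738 − (-609) = -129

-129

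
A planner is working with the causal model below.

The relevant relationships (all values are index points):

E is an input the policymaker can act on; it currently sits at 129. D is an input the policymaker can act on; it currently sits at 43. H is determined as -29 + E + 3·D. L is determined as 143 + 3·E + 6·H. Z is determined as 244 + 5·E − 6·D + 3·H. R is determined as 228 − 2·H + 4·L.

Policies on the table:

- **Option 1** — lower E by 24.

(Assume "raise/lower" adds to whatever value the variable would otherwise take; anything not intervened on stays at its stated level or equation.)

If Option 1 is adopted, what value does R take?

Option 1 (E − 24):
  E = 129 − 24 = 105
  D = 43
  H = -29 + 105 + 3·43 = 205
  L = 143 + 3·105 + 6·205 = 1688
  R = 228 − 2·205 + 4·1688 = 6570

6570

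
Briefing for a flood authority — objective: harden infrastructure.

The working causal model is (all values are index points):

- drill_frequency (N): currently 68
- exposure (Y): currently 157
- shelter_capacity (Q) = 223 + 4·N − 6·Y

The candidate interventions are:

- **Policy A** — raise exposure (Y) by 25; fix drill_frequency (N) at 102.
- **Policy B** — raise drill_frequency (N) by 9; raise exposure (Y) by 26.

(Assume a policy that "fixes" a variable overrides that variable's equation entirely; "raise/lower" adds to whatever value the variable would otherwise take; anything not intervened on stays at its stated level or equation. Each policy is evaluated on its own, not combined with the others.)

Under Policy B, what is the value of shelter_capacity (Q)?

Policy B (N + 9, Y + 26):
  N = 68 + 9 = 77
  Y = 157 + 26 = 183
  Q = 223 + 4·77 − 6·183 = -567

-567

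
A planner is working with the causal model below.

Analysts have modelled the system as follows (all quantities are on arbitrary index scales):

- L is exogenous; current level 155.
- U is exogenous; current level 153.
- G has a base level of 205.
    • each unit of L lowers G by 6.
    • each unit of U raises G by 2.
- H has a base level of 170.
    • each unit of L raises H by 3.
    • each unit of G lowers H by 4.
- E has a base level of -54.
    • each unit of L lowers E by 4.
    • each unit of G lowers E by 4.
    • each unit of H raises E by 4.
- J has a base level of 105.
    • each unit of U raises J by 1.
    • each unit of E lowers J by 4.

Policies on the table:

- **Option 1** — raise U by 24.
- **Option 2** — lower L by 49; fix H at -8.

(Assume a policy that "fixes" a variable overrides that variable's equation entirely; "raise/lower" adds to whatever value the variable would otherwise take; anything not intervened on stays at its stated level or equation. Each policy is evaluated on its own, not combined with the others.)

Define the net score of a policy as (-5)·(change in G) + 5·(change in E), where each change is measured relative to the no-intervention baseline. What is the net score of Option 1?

-5040

Baseline:
  L = 155
  U = 153
  G = 205 − 6·155 + 2·153 = -419
  H = 170 + 3·155 − 4·(-419) = 2311
  E = -54 − 4·155 − 4·(-419) + 4·2311 = 10246
Option 1 (U + 24):
  L = 155
  U = 153 + 24 = 177
  G = 205 − 6·155 + 2·177 = -371
  H = 170 + 3·155 − 4·(-371) = 2119
  E = -54 − 4·155 − 4·(-371) + 4·2119 = 9286
ΔG = -371 − (-419) = 48; ΔE = 9286 − 10246 = -960
Score = (-5)·48 + 5·(-960) = -5040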